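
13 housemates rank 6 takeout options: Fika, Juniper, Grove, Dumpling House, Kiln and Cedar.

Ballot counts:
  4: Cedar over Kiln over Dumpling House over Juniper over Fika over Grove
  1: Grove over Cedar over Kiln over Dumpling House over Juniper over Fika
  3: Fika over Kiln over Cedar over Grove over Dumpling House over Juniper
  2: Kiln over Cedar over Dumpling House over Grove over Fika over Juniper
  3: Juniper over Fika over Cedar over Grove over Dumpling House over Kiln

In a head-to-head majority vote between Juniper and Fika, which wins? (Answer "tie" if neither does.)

Juniper

Ballots ranking Juniper above Fika: 4 + 1 + 3 = 8.
Ballots ranking Fika above Juniper: 13 − 8 = 5.
Juniper wins the head-to-head 8–5.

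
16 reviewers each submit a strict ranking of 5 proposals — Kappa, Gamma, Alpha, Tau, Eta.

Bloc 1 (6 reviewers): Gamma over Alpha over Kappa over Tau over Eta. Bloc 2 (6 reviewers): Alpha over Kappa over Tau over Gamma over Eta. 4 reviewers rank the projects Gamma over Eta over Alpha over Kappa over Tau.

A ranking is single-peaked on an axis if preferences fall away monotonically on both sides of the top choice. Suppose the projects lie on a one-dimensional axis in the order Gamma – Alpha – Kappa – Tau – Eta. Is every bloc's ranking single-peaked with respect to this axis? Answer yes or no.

no

Axis positions: Gamma=1, Alpha=2, Kappa=3, Tau=4, Eta=5.
Bloc 1 (peak Gamma at position 1): ranking walks positions 1-2-3-4-5, expanding outward from the peak — single-peaked.
Bloc 2 (peak Alpha at position 2): ranking walks positions 2-3-4-1-5, expanding outward from the peak — single-peaked.
Bloc 3: ranking walks positions 1-5-2-3-4; Eta is ranked above Alpha even though Alpha lies between Eta and the peak Gamma on the axis — preferences dip and rise again. Not single-peaked.
Bloc 3 violates single-peakedness, so the profile is not single-peaked on this axis.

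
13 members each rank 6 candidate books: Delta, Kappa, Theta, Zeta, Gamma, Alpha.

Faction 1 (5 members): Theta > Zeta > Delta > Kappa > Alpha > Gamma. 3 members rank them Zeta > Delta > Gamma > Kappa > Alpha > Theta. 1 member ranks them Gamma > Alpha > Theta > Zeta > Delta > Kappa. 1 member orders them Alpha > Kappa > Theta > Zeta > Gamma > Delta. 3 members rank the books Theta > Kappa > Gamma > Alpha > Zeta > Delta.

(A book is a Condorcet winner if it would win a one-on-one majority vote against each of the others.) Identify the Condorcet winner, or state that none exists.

Head-to-head results (13 members):
Delta vs Kappa: 5+3+1 = 9 for Delta, 4 for Kappa — Delta by 9–4.
Delta vs Theta: Delta is ranked higher on 3 ballots, Theta on 10. Theta wins 10–3.
Delta vs Zeta: Delta is ranked higher on 0 ballots, Zeta on 13. Zeta wins 13–0.
Delta–Gamma: Delta 8–5.
Delta vs Alpha: Delta is ranked higher on 5+3 = 8 ballots, Alpha on 5. Delta wins 8–5.
Kappa vs Theta: 3+1 = 4 for Kappa, 9 for Theta — Theta by 9–4.
Kappa–Zeta: Zeta 9–4.
Kappa vs Gamma: Kappa wins 9–4.
Kappa vs Alpha: Kappa wins 11–2.
Theta vs Zeta: Theta, 10–3.
Theta vs Gamma: Theta preferred on 5+1+3 = 9 ballots; Theta wins 9–4.
Theta–Alpha: Theta 8–5.
Zeta vs Gamma: 9 to 4, Zeta.
Zeta vs Alpha: Zeta wins 8–5.
Gamma vs Alpha: 7 to 6, Gamma.
Theta defeats every rival head-to-head and is the Condorcet winner.

Theta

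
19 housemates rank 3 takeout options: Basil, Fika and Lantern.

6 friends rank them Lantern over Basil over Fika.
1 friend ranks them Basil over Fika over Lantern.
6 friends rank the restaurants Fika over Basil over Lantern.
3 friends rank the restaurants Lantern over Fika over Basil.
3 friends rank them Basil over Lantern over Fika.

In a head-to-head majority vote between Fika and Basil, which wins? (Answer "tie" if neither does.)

Ballots ranking Fika above Basil: 6 + 3 = 9.
Ballots ranking Basil above Fika: 19 − 9 = 10.
Basil wins the head-to-head 10–9.

Basil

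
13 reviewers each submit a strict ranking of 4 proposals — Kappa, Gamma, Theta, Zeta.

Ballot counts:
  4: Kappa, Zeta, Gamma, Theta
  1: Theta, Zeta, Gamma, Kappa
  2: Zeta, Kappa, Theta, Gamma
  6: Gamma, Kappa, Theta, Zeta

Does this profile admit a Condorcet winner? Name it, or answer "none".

Head-to-head results (13 reviewers):
Kappa vs Gamma: Gamma, 7–6.
Kappa–Theta: Kappa 12–1.
Kappa–Zeta: Kappa 10–3.
Gamma vs Theta: Gamma, 10–3.
Gamma vs Zeta: Zeta wins 7–6.
Theta vs Zeta: Theta wins 7–6.
No project is unbeaten: Kappa loses to Gamma; Gamma loses to Zeta; Theta loses to Kappa; Zeta loses to Kappa. In particular Kappa > Zeta > Gamma > Kappa is a majority cycle — no Condorcet winner exists.

none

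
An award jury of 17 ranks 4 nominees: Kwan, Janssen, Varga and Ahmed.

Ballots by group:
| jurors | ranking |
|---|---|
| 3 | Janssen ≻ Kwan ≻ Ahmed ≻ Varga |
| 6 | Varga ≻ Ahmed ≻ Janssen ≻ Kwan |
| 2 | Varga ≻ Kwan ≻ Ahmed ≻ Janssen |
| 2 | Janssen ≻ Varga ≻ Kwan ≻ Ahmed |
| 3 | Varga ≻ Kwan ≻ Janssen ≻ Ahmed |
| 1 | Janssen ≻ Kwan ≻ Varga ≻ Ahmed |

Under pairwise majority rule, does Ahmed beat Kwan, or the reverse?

Ballots ranking Ahmed above Kwan: 6.
Ballots ranking Kwan above Ahmed: 17 − 6 = 11.
Kwan wins the head-to-head 11–6.

Kwan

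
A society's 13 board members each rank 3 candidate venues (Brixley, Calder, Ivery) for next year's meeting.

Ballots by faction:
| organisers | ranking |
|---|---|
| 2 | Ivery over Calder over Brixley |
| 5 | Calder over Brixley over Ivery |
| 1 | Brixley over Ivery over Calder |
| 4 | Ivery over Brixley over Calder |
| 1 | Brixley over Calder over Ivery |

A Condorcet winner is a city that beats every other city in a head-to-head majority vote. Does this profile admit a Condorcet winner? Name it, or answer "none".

none

Pairwise majorities:
Brixley vs Calder: Brixley is ranked higher on 1+4+1 = 6 ballots, Calder on 7. Calder wins 7–6.
Brixley–Ivery: Brixley 7–6.
Calder vs Ivery: Calder is ranked higher on 5+1 = 6 ballots, Ivery on 7. Ivery wins 7–6.
Each city drops at least one matchup (Brixley loses to Calder; Calder loses to Ivery; Ivery loses to Brixley); the cycle Brixley > Ivery > Calder > Brixley rules out a Condorcet winner.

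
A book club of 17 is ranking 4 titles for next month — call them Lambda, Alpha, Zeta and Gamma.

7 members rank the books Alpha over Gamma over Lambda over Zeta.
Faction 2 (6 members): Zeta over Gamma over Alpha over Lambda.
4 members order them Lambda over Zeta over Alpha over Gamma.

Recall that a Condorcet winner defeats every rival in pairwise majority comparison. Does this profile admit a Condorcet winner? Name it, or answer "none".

Head-to-head results (17 members):
Lambda vs Alpha: Alpha wins 13–4.
Lambda vs Zeta: Lambda is ranked higher on 7+4 = 11 ballots, Zeta on 6. Lambda wins 11–6.
Lambda vs Gamma: Lambda is ranked higher on 4 ballots, Gamma on 13. Gamma wins 13–4.
Alpha vs Zeta: Alpha preferred on 7 ballots; Zeta wins 10–7.
Alpha vs Gamma: Alpha preferred on 7+4 = 11 ballots; Alpha wins 11–6.
Zeta vs Gamma: Zeta is ranked higher on 6+4 = 10 ballots, Gamma on 7. Zeta wins 10–7.
No book is unbeaten: Lambda loses to Alpha; Alpha loses to Zeta; Zeta loses to Lambda; Gamma loses to Alpha. In particular Lambda → Zeta → Alpha → Lambda is a majority cycle — no Condorcet winner exists.

none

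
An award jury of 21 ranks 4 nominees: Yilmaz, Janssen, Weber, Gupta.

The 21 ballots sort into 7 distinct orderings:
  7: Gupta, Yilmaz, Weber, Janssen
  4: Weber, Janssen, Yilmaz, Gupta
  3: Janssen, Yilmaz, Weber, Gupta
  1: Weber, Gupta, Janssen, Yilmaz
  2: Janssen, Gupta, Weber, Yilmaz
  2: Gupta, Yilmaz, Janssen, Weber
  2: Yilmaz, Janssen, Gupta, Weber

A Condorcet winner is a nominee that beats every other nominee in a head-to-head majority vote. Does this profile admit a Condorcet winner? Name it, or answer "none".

Check each pair by majority over 21 ballots:
Yilmaz vs Janssen: Yilmaz is ranked higher on 7+2+2 = 11 ballots, Janssen on 10. Yilmaz wins 11–10.
Yilmaz vs Weber: Yilmaz is ranked higher on 7+3+2+2 = 14 ballots, Weber on 7. Yilmaz wins 14–7.
Yilmaz–Gupta: Gupta 12–9.
Janssen vs Weber: Janssen is ranked higher on 3+2+2+2 = 9 ballots, Weber on 12. Weber wins 12–9.
Janssen vs Gupta: 11 to 10, Janssen.
Weber vs Gupta: Gupta wins 13–8.
No nominee is unbeaten: Yilmaz loses to Gupta; Janssen loses to Yilmaz; Weber loses to Yilmaz; Gupta loses to Janssen. In particular Yilmaz > Janssen > Gupta > Yilmaz is a majority cycle — no Condorcet winner exists.

none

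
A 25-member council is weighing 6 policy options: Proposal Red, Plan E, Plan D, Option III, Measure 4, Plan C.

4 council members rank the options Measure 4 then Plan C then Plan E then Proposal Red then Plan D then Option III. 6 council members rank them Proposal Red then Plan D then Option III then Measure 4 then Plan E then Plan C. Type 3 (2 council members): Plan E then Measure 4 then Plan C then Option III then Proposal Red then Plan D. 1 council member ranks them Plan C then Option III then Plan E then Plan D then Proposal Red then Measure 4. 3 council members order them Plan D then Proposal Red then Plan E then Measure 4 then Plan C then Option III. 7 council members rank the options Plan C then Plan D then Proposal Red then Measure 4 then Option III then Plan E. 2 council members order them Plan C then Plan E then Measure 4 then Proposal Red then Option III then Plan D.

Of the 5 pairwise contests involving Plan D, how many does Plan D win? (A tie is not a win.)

3

Plan D against each rival (25 council members):
Plan D vs Proposal Red: 1+3+7 = 11 for Plan D, 14 for Proposal Red — Proposal Red by 14–11.
Plan D vs Plan E: Plan D, 16–9.
Plan D vs Option III: Plan D, 20–5.
Plan D vs Measure 4: 17 to 8, Plan D.
Plan D vs Plan C: 6+3 = 9 for Plan D, 16 for Plan C — Plan C by 16–9.
Plan D beats Plan E, Option III, Measure 4; loses to Proposal Red, Plan C — 3 pairwise wins.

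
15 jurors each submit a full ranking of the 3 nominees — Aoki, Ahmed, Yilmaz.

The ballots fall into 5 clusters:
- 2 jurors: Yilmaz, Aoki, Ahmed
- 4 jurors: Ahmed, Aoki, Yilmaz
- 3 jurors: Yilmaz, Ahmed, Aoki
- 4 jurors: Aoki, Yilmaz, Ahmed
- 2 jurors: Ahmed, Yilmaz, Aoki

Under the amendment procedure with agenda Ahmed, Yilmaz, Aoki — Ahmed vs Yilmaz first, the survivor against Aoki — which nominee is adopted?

Aoki

Round 1: Ahmed vs Yilmaz — 6–9, Yilmaz advances.
Round 2: Yilmaz vs Aoki — 7–8, Aoki advances.
The agenda winner is Aoki.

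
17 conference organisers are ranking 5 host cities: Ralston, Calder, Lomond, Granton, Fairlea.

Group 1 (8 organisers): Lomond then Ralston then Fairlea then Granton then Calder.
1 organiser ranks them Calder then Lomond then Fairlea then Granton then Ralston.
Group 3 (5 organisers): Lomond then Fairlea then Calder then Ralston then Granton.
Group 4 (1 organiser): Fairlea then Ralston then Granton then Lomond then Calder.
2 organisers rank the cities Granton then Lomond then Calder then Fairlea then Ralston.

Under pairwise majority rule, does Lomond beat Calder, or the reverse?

Ballots ranking Lomond above Calder: 8 + 5 + 1 + 2 = 16.
Ballots ranking Calder above Lomond: 17 − 16 = 1.
Lomond wins the head-to-head 16–1.

Lomond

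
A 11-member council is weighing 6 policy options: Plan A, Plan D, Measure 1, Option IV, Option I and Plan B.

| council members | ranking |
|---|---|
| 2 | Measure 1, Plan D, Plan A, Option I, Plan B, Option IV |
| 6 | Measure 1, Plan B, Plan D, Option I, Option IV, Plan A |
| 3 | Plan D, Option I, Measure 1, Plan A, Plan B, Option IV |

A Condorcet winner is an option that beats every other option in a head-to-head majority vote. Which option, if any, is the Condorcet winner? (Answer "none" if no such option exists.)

Pairwise majorities:
Plan A vs Plan D: Plan D, 11–0.
Plan A vs Measure 1: Measure 1 wins 11–0.
Plan A vs Option IV: Option IV wins 6–5.
Plan A vs Option I: Option I wins 9–2.
Plan A vs Plan B: Plan B wins 6–5.
Plan D vs Measure 1: Measure 1 wins 8–3.
Plan D vs Option IV: Plan D, 11–0.
Plan D vs Option I: Plan D, 11–0.
Plan D vs Plan B: Plan B, 6–5.
Measure 1 vs Option IV: Measure 1 wins 11–0.
Measure 1 vs Option I: Measure 1 wins 8–3.
Measure 1 vs Plan B: Measure 1, 11–0.
Option IV vs Option I: Option I, 11–0.
Option IV vs Plan B: Plan B, 11–0.
Option I vs Plan B: Plan B wins 6–5.
Measure 1 wins every pairwise contest, so Measure 1 is the Condorcet winner.

Measure 1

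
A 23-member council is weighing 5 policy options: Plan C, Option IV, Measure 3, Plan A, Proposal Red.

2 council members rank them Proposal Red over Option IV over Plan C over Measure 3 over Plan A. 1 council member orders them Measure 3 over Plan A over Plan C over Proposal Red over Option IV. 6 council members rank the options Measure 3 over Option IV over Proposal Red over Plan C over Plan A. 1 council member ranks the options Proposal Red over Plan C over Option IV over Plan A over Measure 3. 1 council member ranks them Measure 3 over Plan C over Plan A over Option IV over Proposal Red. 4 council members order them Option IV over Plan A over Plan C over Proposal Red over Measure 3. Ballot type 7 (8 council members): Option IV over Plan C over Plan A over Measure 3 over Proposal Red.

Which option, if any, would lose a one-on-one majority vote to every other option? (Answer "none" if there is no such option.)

Proposal Red

Head-to-head results (23 council members):
Plan C–Option IV: Option IV 20–3.
Plan C vs Measure 3: Plan C wins 15–8.
Plan C vs Plan A: Plan C preferred on 2+6+1+1+8 = 18 ballots; Plan C wins 18–5.
Plan C–Proposal Red: Plan C 14–9.
Option IV vs Measure 3: Option IV is ranked higher on 2+1+4+8 = 15 ballots, Measure 3 on 8. Option IV wins 15–8.
Option IV vs Plan A: Option IV preferred on 2+6+1+4+8 = 21 ballots; Option IV wins 21–2.
Option IV vs Proposal Red: 6+1+4+8 = 19 for Option IV, 4 for Proposal Red — Option IV by 19–4.
Measure 3 vs Plan A: Measure 3 is ranked higher on 2+1+6+1 = 10 ballots, Plan A on 13. Plan A wins 13–10.
Measure 3 vs Proposal Red: Measure 3, 16–7.
Plan A vs Proposal Red: 1+1+4+8 = 14 for Plan A, 9 for Proposal Red — Plan A by 14–9.
Only Proposal Red has no wins; Proposal Red is the Condorcet loser.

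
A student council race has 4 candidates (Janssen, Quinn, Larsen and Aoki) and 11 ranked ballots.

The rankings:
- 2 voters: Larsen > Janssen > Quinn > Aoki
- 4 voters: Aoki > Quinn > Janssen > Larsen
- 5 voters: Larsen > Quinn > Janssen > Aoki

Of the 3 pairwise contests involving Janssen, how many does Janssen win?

1

Janssen against each rival (11 voters):
Janssen vs Quinn: Janssen preferred on 2 ballots; Quinn wins 9–2.
Janssen vs Larsen: 4 for Janssen, 7 for Larsen — Larsen by 7–4.
Janssen vs Aoki: Janssen wins 7–4.
Janssen beats Aoki; loses to Quinn, Larsen — 1 pairwise win.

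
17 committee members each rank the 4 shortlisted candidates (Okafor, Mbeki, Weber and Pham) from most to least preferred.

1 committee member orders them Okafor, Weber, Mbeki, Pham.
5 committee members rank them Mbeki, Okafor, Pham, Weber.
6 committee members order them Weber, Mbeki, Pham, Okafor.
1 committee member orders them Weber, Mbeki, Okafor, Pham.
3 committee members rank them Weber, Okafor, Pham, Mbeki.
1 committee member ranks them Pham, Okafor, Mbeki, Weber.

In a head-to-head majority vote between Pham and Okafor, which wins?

Ballots ranking Pham above Okafor: 6 + 1 = 7.
Ballots ranking Okafor above Pham: 17 − 7 = 10.
Okafor wins the head-to-head 10–7.

Okafor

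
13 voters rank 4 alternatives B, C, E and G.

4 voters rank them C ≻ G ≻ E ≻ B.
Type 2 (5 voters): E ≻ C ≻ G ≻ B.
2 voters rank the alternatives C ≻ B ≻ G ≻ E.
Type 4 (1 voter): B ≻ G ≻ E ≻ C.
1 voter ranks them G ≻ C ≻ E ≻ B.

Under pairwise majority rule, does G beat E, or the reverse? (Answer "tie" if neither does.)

G

Ballots ranking G above E: 4 + 2 + 1 + 1 = 8.
Ballots ranking E above G: 13 − 8 = 5.
G wins the head-to-head 8–5.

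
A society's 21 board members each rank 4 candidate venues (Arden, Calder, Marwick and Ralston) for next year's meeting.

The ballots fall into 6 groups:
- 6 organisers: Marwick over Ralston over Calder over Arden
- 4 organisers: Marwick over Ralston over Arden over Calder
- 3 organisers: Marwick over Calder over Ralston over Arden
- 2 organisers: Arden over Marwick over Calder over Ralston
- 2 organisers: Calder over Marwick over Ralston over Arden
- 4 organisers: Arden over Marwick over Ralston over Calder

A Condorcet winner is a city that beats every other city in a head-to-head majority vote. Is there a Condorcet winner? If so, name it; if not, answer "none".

Marwick

Pairwise majorities:
Arden vs Calder: Arden is ranked higher on 4+2+4 = 10 ballots, Calder on 11. Calder wins 11–10.
Arden vs Marwick: 2+4 = 6 for Arden, 15 for Marwick — Marwick by 15–6.
Arden vs Ralston: 6 to 15, Ralston.
Calder vs Marwick: Calder preferred on 2 ballots; Marwick wins 19–2.
Calder vs Ralston: Calder is ranked higher on 3+2+2 = 7 ballots, Ralston on 14. Ralston wins 14–7.
Marwick vs Ralston: Marwick preferred on 6+4+3+2+2+4 = 21 ballots; Marwick wins 21–0.
Marwick defeats every rival head-to-head and is the Condorcet winner.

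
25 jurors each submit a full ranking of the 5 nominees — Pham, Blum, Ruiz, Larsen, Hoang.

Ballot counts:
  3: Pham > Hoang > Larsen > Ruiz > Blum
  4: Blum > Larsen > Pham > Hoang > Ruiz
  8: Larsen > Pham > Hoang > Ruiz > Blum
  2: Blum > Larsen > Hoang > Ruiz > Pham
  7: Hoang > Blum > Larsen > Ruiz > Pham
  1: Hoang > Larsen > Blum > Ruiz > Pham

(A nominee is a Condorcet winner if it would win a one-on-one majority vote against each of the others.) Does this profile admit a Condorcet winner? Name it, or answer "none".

none

Check each pair by majority over 25 ballots:
Pham vs Blum: 11 to 14, Blum.
Pham vs Ruiz: Pham preferred on 3+4+8 = 15 ballots; Pham wins 15–10.
Pham vs Larsen: Larsen, 22–3.
Pham vs Hoang: Pham, 15–10.
Blum vs Ruiz: 14 to 11, Blum.
Blum vs Larsen: 13 to 12, Blum.
Blum vs Hoang: Blum preferred on 4+2 = 6 ballots; Hoang wins 19–6.
Ruiz vs Larsen: Larsen, 25–0.
Ruiz–Hoang: Hoang 25–0.
Larsen vs Hoang: 4+8+2 = 14 for Larsen, 11 for Hoang — Larsen by 14–11.
Every nominee loses at least once (Pham loses to Blum; Blum loses to Hoang; Ruiz loses to Pham; Larsen loses to Blum; Hoang loses to Pham). The majority relation contains the cycle Pham > Hoang > Blum > Pham, so there is no Condorcet winner.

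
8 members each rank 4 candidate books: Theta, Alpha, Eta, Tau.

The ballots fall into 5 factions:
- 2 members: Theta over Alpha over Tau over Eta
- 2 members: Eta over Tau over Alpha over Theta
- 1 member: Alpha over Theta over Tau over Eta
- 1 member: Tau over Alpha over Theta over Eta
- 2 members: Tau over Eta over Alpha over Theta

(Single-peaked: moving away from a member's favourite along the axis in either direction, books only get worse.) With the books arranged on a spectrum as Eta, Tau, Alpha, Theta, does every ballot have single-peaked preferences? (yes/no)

yes

Axis positions: Eta=1, Tau=2, Alpha=3, Theta=4.
Faction 1 (peak Theta at position 4): ranking walks positions 4-3-2-1, expanding outward from the peak — single-peaked.
Faction 2 (peak Eta at position 1): ranking walks positions 1-2-3-4, expanding outward from the peak — single-peaked.
Faction 3 (peak Alpha at position 3): ranking walks positions 3-4-2-1, expanding outward from the peak — single-peaked.
Faction 4 (peak Tau at position 2): ranking walks positions 2-3-4-1, expanding outward from the peak — single-peaked.
Faction 5 (peak Tau at position 2): ranking walks positions 2-1-3-4, expanding outward from the peak — single-peaked.
Every ranking is single-peaked on this axis.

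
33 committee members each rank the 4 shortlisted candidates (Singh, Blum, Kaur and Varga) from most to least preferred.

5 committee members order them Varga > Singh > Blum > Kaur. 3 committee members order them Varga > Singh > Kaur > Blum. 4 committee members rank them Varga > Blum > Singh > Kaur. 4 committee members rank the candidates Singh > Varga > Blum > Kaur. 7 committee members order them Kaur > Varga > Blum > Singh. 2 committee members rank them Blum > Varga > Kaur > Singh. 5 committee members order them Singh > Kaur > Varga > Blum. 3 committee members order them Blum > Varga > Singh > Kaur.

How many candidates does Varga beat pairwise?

Varga against each rival (33 committee members):
Varga–Singh: Varga 24–9.
Varga vs Blum: Varga wins 28–5.
Varga vs Kaur: 5+3+4+4+2+3 = 21 for Varga, 12 for Kaur — Varga by 21–12.
Varga beats Singh, Blum, Kaur — 3 pairwise wins.

3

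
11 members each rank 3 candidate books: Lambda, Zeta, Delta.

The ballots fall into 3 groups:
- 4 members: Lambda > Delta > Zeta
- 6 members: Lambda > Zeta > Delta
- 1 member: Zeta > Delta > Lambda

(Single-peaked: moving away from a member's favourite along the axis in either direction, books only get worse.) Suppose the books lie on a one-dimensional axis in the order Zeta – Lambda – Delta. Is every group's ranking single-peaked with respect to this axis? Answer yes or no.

no

Axis positions: Zeta=1, Lambda=2, Delta=3.
Group 1 (peak Lambda at position 2): ranking walks positions 2-3-1, expanding outward from the peak — single-peaked.
Group 2 (peak Lambda at position 2): ranking walks positions 2-1-3, expanding outward from the peak — single-peaked.
Group 3: ranking walks positions 1-3-2; Delta is ranked above Lambda even though Lambda lies between Delta and the peak Zeta on the axis — preferences dip and rise again. Not single-peaked.
Group 3 violates single-peakedness, so the profile is not single-peaked on this axis.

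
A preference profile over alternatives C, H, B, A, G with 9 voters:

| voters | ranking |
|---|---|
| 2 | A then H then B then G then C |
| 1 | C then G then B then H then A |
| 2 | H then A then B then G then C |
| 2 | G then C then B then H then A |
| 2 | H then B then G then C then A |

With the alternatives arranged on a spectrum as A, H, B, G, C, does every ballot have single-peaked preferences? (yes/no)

Axis positions: A=1, H=2, B=3, G=4, C=5.
Group 1 (peak A at position 1): ranking walks positions 1-2-3-4-5, expanding outward from the peak — single-peaked.
Group 2 (peak C at position 5): ranking walks positions 5-4-3-2-1, expanding outward from the peak — single-peaked.
Group 3 (peak H at position 2): ranking walks positions 2-1-3-4-5, expanding outward from the peak — single-peaked.
Group 4 (peak G at position 4): ranking walks positions 4-5-3-2-1, expanding outward from the peak — single-peaked.
Group 5 (peak H at position 2): ranking walks positions 2-3-4-5-1, expanding outward from the peak — single-peaked.
Every ranking is single-peaked on this axis.

yes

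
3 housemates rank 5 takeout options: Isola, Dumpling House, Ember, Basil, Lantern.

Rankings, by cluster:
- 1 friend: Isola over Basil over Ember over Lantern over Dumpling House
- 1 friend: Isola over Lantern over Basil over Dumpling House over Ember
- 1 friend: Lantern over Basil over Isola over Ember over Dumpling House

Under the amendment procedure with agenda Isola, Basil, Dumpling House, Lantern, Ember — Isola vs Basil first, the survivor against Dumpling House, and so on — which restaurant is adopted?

Isola

Round 1: Isola vs Basil — 2–1, Isola advances.
Round 2: Isola vs Dumpling House — 3–0, Isola advances.
Round 3: Isola vs Lantern — 2–1, Isola advances.
Round 4: Isola vs Ember — 3–0, Isola advances.
Isola survives the agenda.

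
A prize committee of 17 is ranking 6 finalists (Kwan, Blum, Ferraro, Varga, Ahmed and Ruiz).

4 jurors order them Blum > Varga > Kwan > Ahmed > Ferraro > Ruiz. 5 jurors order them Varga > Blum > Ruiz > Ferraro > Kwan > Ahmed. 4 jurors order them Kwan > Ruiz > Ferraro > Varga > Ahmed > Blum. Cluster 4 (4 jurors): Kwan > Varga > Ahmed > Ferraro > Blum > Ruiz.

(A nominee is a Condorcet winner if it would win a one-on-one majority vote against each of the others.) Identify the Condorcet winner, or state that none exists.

Varga

Pairwise majorities:
Kwan vs Blum: Kwan is ranked higher on 4+4 = 8 ballots, Blum on 9. Blum wins 9–8.
Kwan vs Ferraro: 12 to 5, Kwan.
Kwan vs Varga: Kwan is ranked higher on 4+4 = 8 ballots, Varga on 9. Varga wins 9–8.
Kwan vs Ahmed: 17 to 0, Kwan.
Kwan vs Ruiz: 4+4+4 = 12 for Kwan, 5 for Ruiz — Kwan by 12–5.
Blum vs Ferraro: Blum preferred on 4+5 = 9 ballots; Blum wins 9–8.
Blum vs Varga: Blum is ranked higher on 4 ballots, Varga on 13. Varga wins 13–4.
Blum vs Ahmed: Blum is ranked higher on 4+5 = 9 ballots, Ahmed on 8. Blum wins 9–8.
Blum vs Ruiz: 13 to 4, Blum.
Ferraro vs Varga: Ferraro preferred on 4 ballots; Varga wins 13–4.
Ferraro vs Ahmed: 5+4 = 9 for Ferraro, 8 for Ahmed — Ferraro by 9–8.
Ferraro vs Ruiz: Ferraro is ranked higher on 4+4 = 8 ballots, Ruiz on 9. Ruiz wins 9–8.
Varga vs Ahmed: 17 to 0, Varga.
Varga vs Ruiz: Varga is ranked higher on 4+5+4 = 13 ballots, Ruiz on 4. Varga wins 13–4.
Ahmed vs Ruiz: 4+4 = 8 for Ahmed, 9 for Ruiz — Ruiz by 9–8.
Varga beats each of Kwan, Blum, Ferraro, Ahmed, Ruiz — Varga is the Condorcet winner.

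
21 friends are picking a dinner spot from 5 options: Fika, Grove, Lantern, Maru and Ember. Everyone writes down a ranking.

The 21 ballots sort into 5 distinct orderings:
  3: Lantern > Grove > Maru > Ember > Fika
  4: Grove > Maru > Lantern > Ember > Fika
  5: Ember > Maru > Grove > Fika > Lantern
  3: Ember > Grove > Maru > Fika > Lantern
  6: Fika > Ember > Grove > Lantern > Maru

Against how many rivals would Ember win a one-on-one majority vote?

4

Ember against each rival (21 friends):
Ember vs Fika: 15 to 6, Ember.
Ember vs Grove: 5+3+6 = 14 for Ember, 7 for Grove — Ember by 14–7.
Ember vs Lantern: Ember, 14–7.
Ember vs Maru: Ember wins 14–7.
Ember beats Fika, Grove, Lantern, Maru — 4 pairwise wins.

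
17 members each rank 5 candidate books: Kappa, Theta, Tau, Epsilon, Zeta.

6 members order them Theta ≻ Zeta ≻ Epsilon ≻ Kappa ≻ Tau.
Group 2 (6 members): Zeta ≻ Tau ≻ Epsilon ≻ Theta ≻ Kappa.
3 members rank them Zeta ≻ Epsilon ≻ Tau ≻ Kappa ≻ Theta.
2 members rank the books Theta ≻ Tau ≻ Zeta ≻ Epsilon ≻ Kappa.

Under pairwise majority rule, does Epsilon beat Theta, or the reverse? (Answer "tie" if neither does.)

Epsilon

Ballots ranking Epsilon above Theta: 6 + 3 = 9.
Ballots ranking Theta above Epsilon: 17 − 9 = 8.
Epsilon wins the head-to-head 9–8.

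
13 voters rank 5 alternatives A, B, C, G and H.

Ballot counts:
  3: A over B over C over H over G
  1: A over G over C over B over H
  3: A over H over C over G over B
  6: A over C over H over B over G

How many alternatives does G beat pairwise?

0

G against each rival (13 voters):
G vs A: 0 for G, 13 for A — A by 13–0.
G vs B: G preferred on 1+3 = 4 ballots; B wins 9–4.
G vs C: C, 12–1.
G vs H: H wins 12–1.
G beats no one; loses to A, B, C, H — 0 pairwise wins.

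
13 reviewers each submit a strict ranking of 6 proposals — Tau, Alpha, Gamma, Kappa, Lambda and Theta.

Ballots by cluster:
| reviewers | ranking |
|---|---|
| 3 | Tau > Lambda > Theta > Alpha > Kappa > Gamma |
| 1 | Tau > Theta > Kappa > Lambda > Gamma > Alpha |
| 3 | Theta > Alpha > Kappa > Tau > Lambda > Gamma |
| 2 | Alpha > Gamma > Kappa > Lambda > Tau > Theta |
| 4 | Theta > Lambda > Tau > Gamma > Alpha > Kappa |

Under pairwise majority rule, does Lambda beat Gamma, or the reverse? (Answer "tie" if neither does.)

Lambda

Ballots ranking Lambda above Gamma: 3 + 1 + 3 + 4 = 11.
Ballots ranking Gamma above Lambda: 13 − 11 = 2.
Lambda wins the head-to-head 11–2.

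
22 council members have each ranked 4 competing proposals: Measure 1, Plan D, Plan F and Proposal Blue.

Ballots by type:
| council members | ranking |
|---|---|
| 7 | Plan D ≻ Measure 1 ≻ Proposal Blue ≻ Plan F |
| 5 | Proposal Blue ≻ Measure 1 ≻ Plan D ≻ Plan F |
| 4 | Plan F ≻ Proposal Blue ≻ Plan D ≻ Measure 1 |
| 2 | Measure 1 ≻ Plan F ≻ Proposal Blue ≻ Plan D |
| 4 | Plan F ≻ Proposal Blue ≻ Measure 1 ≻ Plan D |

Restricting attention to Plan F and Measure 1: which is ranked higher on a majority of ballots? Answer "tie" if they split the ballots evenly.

Ballots ranking Plan F above Measure 1: 4 + 4 = 8.
Ballots ranking Measure 1 above Plan F: 22 − 8 = 14.
Measure 1 wins the head-to-head 14–8.

Measure 1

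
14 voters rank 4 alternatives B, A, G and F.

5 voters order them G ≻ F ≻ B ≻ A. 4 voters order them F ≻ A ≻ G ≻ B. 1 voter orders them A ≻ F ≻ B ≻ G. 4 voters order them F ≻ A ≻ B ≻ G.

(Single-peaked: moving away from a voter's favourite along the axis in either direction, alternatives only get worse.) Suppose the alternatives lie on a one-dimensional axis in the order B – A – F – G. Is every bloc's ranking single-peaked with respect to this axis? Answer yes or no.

Axis positions: B=1, A=2, F=3, G=4.
Bloc 1: ranking walks positions 4-3-1-2; B is ranked above A even though A lies between B and the peak G on the axis — preferences dip and rise again. Not single-peaked.
Bloc 2 (peak F at position 3): ranking walks positions 3-2-4-1, expanding outward from the peak — single-peaked.
Bloc 3 (peak A at position 2): ranking walks positions 2-3-1-4, expanding outward from the peak — single-peaked.
Bloc 4 (peak F at position 3): ranking walks positions 3-2-1-4, expanding outward from the peak — single-peaked.
Bloc 1 violates single-peakedness, so the profile is not single-peaked on this axis.

no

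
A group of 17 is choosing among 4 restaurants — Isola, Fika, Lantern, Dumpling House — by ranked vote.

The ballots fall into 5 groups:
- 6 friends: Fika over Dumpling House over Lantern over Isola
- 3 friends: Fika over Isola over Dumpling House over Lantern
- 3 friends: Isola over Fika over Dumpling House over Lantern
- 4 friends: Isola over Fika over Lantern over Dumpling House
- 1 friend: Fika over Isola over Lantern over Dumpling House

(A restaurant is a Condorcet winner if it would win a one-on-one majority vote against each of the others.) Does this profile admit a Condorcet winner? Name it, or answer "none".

Fika

Head-to-head results (17 friends):
Isola vs Fika: 3+4 = 7 for Isola, 10 for Fika — Fika by 10–7.
Isola vs Lantern: 3+3+4+1 = 11 for Isola, 6 for Lantern — Isola by 11–6.
Isola vs Dumpling House: Isola preferred on 3+3+4+1 = 11 ballots; Isola wins 11–6.
Fika vs Lantern: Fika, 17–0.
Fika vs Dumpling House: Fika, 17–0.
Lantern vs Dumpling House: 5 to 12, Dumpling House.
Fika wins every pairwise contest, so Fika is the Condorcet winner.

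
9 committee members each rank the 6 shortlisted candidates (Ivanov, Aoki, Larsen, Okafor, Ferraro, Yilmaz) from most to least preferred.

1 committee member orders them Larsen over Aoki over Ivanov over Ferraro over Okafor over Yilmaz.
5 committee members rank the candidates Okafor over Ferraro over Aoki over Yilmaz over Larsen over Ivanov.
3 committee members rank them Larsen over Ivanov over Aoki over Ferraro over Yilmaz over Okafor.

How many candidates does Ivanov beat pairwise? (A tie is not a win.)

Ivanov against each rival (9 committee members):
Ivanov–Aoki: Aoki 6–3.
Ivanov vs Larsen: 0 to 9, Larsen.
Ivanov vs Okafor: 1+3 = 4 for Ivanov, 5 for Okafor — Okafor by 5–4.
Ivanov vs Ferraro: Ferraro wins 5–4.
Ivanov vs Yilmaz: 4 to 5, Yilmaz.
Ivanov beats no one; loses to Aoki, Larsen, Okafor, Ferraro, Yilmaz — 0 pairwise wins.

0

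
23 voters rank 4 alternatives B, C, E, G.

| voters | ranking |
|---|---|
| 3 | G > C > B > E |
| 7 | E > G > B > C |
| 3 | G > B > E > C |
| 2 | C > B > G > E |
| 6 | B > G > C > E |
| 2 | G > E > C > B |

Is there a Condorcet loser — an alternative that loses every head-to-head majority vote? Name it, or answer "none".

Head-to-head results (23 voters):
B–C: B 16–7.
B vs E: B wins 14–9.
B vs G: 8 to 15, G.
C vs E: C preferred on 3+2+6 = 11 ballots; E wins 12–11.
C vs G: C preferred on 2 ballots; G wins 21–2.
E vs G: G wins 16–7.
C is beaten in every head-to-head and is the Condorcet loser.

C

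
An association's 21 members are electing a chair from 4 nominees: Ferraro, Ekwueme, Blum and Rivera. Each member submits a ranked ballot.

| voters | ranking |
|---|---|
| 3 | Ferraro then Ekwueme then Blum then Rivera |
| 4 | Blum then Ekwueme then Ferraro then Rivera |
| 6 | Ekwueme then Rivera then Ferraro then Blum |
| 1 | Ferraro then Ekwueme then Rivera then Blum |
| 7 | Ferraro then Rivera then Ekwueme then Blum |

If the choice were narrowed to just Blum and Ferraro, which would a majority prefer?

Ballots ranking Blum above Ferraro: 4.
Ballots ranking Ferraro above Blum: 21 − 4 = 17.
Ferraro wins the head-to-head 17–4.

Ferraro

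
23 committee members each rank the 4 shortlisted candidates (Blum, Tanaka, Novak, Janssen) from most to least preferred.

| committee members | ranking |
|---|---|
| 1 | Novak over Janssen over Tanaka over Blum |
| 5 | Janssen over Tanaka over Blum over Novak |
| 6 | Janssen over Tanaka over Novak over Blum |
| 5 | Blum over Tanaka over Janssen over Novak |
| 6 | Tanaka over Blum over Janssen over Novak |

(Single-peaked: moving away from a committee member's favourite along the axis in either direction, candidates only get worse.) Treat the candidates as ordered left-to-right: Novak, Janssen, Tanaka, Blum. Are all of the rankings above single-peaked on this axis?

Axis positions: Novak=1, Janssen=2, Tanaka=3, Blum=4.
Ballot type 1 (peak Novak at position 1): ranking walks positions 1-2-3-4, expanding outward from the peak — single-peaked.
Ballot type 2 (peak Janssen at position 2): ranking walks positions 2-3-4-1, expanding outward from the peak — single-peaked.
Ballot type 3 (peak Janssen at position 2): ranking walks positions 2-3-1-4, expanding outward from the peak — single-peaked.
Ballot type 4 (peak Blum at position 4): ranking walks positions 4-3-2-1, expanding outward from the peak — single-peaked.
Ballot type 5 (peak Tanaka at position 3): ranking walks positions 3-4-2-1, expanding outward from the peak — single-peaked.
Every ranking is single-peaked on this axis.

yes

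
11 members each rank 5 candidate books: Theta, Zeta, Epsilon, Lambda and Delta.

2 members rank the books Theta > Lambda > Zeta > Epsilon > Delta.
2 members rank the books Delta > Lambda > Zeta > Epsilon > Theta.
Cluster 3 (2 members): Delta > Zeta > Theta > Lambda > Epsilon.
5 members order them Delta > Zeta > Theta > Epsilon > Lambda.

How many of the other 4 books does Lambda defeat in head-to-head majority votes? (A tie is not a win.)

Lambda against each rival (11 members):
Lambda–Theta: Theta 9–2.
Lambda vs Zeta: Zeta, 7–4.
Lambda vs Epsilon: Lambda, 6–5.
Lambda vs Delta: Lambda is ranked higher on 2 ballots, Delta on 9. Delta wins 9–2.
Lambda beats Epsilon; loses to Theta, Zeta, Delta — 1 pairwise win.

1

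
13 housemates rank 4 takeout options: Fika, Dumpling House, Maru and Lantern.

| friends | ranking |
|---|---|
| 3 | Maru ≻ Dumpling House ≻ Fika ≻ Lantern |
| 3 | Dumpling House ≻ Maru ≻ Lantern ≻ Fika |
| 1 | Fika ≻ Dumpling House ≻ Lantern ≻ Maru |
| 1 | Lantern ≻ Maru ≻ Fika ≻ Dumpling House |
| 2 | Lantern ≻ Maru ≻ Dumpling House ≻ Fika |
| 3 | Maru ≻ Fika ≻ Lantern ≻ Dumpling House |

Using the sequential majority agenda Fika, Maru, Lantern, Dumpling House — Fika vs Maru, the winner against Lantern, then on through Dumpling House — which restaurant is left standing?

Maru

Round 1: Fika vs Maru — 1–12, Maru advances.
Round 2: Maru vs Lantern — 9–4, Maru advances.
Round 3: Maru vs Dumpling House — 9–4, Maru advances.
Maru survives the agenda.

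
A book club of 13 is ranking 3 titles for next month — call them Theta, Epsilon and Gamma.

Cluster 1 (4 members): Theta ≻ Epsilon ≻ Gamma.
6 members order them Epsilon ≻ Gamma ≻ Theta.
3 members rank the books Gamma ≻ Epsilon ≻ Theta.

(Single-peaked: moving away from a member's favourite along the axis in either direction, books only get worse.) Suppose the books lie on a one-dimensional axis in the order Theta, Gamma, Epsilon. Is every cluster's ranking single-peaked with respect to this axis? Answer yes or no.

no

Axis positions: Theta=1, Gamma=2, Epsilon=3.
Cluster 1: ranking walks positions 1-3-2; Epsilon is ranked above Gamma even though Gamma lies between Epsilon and the peak Theta on the axis — preferences dip and rise again. Not single-peaked.
Cluster 2 (peak Epsilon at position 3): ranking walks positions 3-2-1, expanding outward from the peak — single-peaked.
Cluster 3 (peak Gamma at position 2): ranking walks positions 2-3-1, expanding outward from the peak — single-peaked.
Cluster 1 violates single-peakedness, so the profile is not single-peaked on this axis.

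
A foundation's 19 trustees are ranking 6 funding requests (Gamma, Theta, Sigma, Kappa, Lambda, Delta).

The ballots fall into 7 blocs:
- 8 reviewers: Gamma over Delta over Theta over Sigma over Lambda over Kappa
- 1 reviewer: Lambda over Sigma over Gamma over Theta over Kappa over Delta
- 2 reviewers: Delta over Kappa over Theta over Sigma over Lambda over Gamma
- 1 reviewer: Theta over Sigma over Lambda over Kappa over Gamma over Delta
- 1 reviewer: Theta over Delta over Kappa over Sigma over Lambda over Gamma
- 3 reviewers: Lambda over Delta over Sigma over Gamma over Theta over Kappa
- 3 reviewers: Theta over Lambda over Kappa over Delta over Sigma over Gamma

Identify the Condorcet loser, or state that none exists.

Head-to-head results (19 reviewers):
Gamma vs Theta: Gamma is ranked higher on 8+1+3 = 12 ballots, Theta on 7. Gamma wins 12–7.
Gamma–Sigma: Sigma 11–8.
Gamma vs Kappa: 12 to 7, Gamma.
Gamma vs Lambda: 8 to 11, Lambda.
Gamma vs Delta: Gamma is ranked higher on 8+1+1 = 10 ballots, Delta on 9. Gamma wins 10–9.
Theta vs Sigma: Theta, 15–4.
Theta vs Kappa: 17 to 2, Theta.
Theta vs Lambda: Theta is ranked higher on 8+2+1+1+3 = 15 ballots, Lambda on 4. Theta wins 15–4.
Theta vs Delta: Delta, 13–6.
Sigma–Kappa: Sigma 13–6.
Sigma vs Lambda: 12 to 7, Sigma.
Sigma vs Delta: Delta, 17–2.
Kappa–Lambda: Lambda 16–3.
Kappa–Delta: Delta 14–5.
Lambda vs Delta: Delta wins 11–8.
Only Kappa has no wins; Kappa is the Condorcet loser.

Kappa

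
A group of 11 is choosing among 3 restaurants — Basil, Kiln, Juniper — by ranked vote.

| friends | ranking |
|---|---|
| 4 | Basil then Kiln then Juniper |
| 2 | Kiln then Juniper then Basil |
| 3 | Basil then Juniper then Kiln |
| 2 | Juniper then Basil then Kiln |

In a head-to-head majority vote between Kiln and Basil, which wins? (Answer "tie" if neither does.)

Ballots ranking Kiln above Basil: 2.
Ballots ranking Basil above Kiln: 11 − 2 = 9.
Basil wins the head-to-head 9–2.

Basil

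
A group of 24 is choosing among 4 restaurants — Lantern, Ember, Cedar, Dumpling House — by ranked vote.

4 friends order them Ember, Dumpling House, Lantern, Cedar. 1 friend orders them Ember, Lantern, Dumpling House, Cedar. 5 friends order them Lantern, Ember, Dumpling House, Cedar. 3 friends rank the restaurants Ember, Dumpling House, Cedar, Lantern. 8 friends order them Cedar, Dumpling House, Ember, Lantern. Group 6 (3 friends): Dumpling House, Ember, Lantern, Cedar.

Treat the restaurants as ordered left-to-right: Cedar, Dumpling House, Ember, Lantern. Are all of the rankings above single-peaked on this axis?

yes

Axis positions: Cedar=1, Dumpling House=2, Ember=3, Lantern=4.
Group 1 (peak Ember at position 3): ranking walks positions 3-2-4-1, expanding outward from the peak — single-peaked.
Group 2 (peak Ember at position 3): ranking walks positions 3-4-2-1, expanding outward from the peak — single-peaked.
Group 3 (peak Lantern at position 4): ranking walks positions 4-3-2-1, expanding outward from the peak — single-peaked.
Group 4 (peak Ember at position 3): ranking walks positions 3-2-1-4, expanding outward from the peak — single-peaked.
Group 5 (peak Cedar at position 1): ranking walks positions 1-2-3-4, expanding outward from the peak — single-peaked.
Group 6 (peak Dumpling House at position 2): ranking walks positions 2-3-4-1, expanding outward from the peak — single-peaked.
Every ranking is single-peaked on this axis.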